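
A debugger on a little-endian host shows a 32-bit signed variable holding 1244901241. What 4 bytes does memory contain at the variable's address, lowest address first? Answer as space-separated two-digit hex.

79 AF 33 4A

1244901241 in hexadecimal, padded to 32 bits, is 0x4A33AF79.
Split into bytes (most-significant first): 4A 33 AF 79.
In little-endian order the low byte comes first in memory.
So at ascending addresses the bytes are 79 AF 33 4A.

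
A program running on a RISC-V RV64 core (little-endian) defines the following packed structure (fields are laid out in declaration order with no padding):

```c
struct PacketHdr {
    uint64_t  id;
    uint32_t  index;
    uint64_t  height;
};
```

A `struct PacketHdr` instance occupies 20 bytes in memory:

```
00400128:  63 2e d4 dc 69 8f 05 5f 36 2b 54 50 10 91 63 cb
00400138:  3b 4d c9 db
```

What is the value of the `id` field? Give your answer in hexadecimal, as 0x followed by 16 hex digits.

`id` is the first field, at byte offset 0, occupying 8 bytes.
Bytes at offsets 0..7: 63 2E D4 DC 69 8F 05 5F.
In little-endian order the low byte comes first in memory.
Reassemble most-significant byte first: 5F 05 8F 69 DC D4 2E 63 → 0x5F058F69DCD42E63.

0x5F058F69DCD42E63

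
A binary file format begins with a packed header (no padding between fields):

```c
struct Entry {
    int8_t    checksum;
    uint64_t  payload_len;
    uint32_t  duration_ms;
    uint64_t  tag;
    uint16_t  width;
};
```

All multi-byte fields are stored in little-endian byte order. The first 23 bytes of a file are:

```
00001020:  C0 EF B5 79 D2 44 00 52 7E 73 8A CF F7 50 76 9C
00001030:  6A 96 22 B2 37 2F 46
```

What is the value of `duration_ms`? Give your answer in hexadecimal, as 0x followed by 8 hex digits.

0xF7CF8A73

`duration_ms` follows `checksum` (1 B), `payload_len` (8 B), so it starts at offset 1 + 8 = 9 and occupies 4 bytes.
Bytes at offsets 9..12: 73 8A CF F7.
Little-endian stores the least-significant byte at the lowest address.
Reassemble most-significant byte first: F7 CF 8A 73 → 0xF7CF8A73.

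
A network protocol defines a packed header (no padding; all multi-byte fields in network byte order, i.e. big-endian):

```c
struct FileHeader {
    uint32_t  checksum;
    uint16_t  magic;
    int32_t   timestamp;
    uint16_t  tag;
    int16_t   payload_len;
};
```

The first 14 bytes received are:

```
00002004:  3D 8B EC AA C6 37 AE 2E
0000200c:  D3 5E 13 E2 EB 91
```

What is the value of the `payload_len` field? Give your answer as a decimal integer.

-5231

`payload_len` follows `checksum` (4 B), `magic` (2 B), `timestamp` (4 B), `tag` (2 B), so it starts at offset 4 + 2 + 4 + 2 = 12 and occupies 2 bytes.
Bytes at offsets 12..13: EB 91.
Big-endian stores the most-significant byte at the lowest address.
The bytes are already most-significant first: 0xEB91.
Top bit is set, so as a signed 16-bit value this is 0xEB91 − 2^16 = -5231.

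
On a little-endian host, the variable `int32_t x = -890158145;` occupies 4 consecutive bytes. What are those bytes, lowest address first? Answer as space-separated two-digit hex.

BF 43 F1 CA

Two's complement of -890158145 in 32 bits: 890158145 = 0x350EBC41; invert → 0xCAF143BE; add 1 → 0xCAF143BF.
Split into bytes (most-significant first): CA F1 43 BF.
In little-endian order the low byte comes first in memory.
So at ascending addresses the bytes are BF 43 F1 CA.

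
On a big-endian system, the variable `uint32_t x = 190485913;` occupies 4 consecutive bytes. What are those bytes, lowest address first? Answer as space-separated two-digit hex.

0B 5A 95 99

190485913 in hexadecimal, padded to 32 bits, is 0x0B5A9599.
Split into bytes (most-significant first): 0B 5A 95 99.
Big-endian: lowest address holds the most-significant byte.
So the memory order matches the most-significant-first order: 0B 5A 95 99.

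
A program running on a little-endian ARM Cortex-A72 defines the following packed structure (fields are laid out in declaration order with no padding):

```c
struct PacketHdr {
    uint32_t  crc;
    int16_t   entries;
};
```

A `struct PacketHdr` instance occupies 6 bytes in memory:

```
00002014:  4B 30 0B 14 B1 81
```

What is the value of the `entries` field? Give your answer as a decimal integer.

`entries` follows `crc` (4 bytes), so it starts at byte offset 4 and occupies 2 bytes.
Bytes at offsets 4..5: B1 81.
In little-endian order the low byte comes first in memory.
Reassemble most-significant byte first: 81 B1 → 0x81B1.
Top bit is set, so as a signed 16-bit value this is 0x81B1 − 2^16 = -32335.

-32335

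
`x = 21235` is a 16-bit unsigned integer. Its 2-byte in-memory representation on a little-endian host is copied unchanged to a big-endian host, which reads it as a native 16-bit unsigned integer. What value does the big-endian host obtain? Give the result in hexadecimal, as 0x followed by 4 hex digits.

0xF352

21235 in 16-bit hexadecimal is 0x52F3.
Stored little-endian, the bytes at ascending addresses are F3 52.
Read back as big-endian, the last byte is least significant, giving 0xF352.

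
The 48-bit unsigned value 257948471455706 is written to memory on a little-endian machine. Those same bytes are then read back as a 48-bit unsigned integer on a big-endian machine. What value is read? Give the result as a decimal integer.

257948471455706 in 48-bit hexadecimal is 0xEA9A4F02EFDA.
Stored little-endian, the bytes at ascending addresses are DA EF 02 4F 9A EA.
Read back as big-endian, the last byte is least significant, giving 0xDAEF024F9AEA.
0xDAEF024F9AEA = 240720070810346.

240720070810346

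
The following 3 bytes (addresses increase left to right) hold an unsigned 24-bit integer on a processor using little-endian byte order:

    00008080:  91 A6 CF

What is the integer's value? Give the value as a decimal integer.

13608593

In little-endian order the low byte comes first in memory.
Reassemble most-significant byte first: CF A6 91 → 0xCFA691.
0xCFA691 = 13608593.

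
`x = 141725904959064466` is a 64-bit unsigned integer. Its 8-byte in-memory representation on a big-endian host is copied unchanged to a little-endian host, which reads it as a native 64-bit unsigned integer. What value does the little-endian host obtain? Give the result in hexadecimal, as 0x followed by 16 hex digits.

0x92498EACF582F701

141725904959064466 in 64-bit hexadecimal is 0x01F782F5AC8E4992.
Stored big-endian, the bytes at ascending addresses are 01 F7 82 F5 AC 8E 49 92.
Read back as little-endian, the first byte is least significant, giving 0x92498EACF582F701.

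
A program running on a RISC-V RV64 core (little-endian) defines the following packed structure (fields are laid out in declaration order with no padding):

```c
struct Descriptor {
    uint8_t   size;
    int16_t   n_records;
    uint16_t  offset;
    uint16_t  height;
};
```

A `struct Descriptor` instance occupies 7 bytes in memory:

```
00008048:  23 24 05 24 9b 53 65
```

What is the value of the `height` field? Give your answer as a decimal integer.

`height` follows `size` (1 B), `n_records` (2 B), `offset` (2 B), so it starts at offset 1 + 2 + 2 = 5 and occupies 2 bytes.
Bytes at offsets 5..6: 53 65.
Little-endian stores the least-significant byte at the lowest address.
Reassemble most-significant byte first: 65 53 → 0x6553.
0x6553 = 25939.

25939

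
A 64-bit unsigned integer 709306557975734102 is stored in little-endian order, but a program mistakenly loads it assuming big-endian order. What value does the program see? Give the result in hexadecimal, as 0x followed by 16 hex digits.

0x56A7FF708EF6D709

709306557975734102 in 64-bit hexadecimal is 0x09D7F68E70FFA756.
Stored little-endian, the bytes at ascending addresses are 56 A7 FF 70 8E F6 D7 09.
Read back as big-endian, the last byte is least significant, giving 0x56A7FF708EF6D709.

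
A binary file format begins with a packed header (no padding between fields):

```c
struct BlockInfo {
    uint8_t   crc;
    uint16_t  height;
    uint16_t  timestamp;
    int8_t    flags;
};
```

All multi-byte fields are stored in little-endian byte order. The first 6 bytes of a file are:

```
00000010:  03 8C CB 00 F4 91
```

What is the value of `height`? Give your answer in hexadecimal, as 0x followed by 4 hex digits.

`height` follows `crc` (1 byte), so it starts at byte offset 1 and occupies 2 bytes.
Bytes at offsets 1..2: 8C CB.
Little-endian stores the least-significant byte at the lowest address.
Reassemble most-significant byte first: CB 8C → 0xCB8C.

0xCB8C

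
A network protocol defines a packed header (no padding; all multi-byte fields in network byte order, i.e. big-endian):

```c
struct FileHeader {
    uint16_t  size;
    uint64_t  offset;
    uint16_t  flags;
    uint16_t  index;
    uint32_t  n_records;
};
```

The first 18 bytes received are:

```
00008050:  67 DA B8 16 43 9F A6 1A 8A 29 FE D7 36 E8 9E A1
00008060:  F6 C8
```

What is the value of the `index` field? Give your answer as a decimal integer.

14056

`index` follows `size` (2 B), `offset` (8 B), `flags` (2 B), so it starts at offset 2 + 8 + 2 = 12 and occupies 2 bytes.
Bytes at offsets 12..13: 36 E8.
Big-endian: lowest address holds the most-significant byte.
The bytes are already most-significant first: 0x36E8.
0x36E8 = 14056.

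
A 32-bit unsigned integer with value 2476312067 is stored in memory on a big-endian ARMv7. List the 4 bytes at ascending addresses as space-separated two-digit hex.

2476312067 in hexadecimal, padded to 32 bits, is 0x93998603.
Split into bytes (most-significant first): 93 99 86 03.
In big-endian order the high byte comes first in memory.
So the memory order matches the most-significant-first order: 93 99 86 03.

93 99 86 03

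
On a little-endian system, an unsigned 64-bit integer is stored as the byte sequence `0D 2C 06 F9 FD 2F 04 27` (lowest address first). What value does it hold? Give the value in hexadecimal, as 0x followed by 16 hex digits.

Little-endian: lowest address holds the least-significant byte.
Reassemble most-significant byte first: 27 04 2F FD F9 06 2C 0D → 0x27042FFDF9062C0D.

0x27042FFDF9062C0D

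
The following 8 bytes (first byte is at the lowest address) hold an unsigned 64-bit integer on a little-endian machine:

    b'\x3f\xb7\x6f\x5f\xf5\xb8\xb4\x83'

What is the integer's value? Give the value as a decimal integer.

Little-endian: lowest address holds the least-significant byte.
Reassemble most-significant byte first: 83 B4 B8 F5 5F 6F B7 3F → 0x83B4B8F55F6FB73F.
0x83B4B8F55F6FB73F = 9490413678784132927.

9490413678784132927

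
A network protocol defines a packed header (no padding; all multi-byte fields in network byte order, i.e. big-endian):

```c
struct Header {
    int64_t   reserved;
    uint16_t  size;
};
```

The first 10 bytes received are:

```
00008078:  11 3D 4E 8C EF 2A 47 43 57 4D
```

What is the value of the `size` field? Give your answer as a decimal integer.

22349

`size` follows `reserved` (8 bytes), so it starts at byte offset 8 and occupies 2 bytes.
Bytes at offsets 8..9: 57 4D.
In big-endian order the high byte comes first in memory.
The bytes are already most-significant first: 0x574D.
0x574D = 22349.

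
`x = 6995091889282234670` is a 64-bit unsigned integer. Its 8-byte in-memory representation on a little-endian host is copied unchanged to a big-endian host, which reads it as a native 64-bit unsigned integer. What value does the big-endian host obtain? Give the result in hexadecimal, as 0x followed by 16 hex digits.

0x2E39E2FF028F1361

6995091889282234670 in 64-bit hexadecimal is 0x61138F02FFE2392E.
Stored little-endian, the bytes at ascending addresses are 2E 39 E2 FF 02 8F 13 61.
Read back as big-endian, the last byte is least significant, giving 0x2E39E2FF028F1361.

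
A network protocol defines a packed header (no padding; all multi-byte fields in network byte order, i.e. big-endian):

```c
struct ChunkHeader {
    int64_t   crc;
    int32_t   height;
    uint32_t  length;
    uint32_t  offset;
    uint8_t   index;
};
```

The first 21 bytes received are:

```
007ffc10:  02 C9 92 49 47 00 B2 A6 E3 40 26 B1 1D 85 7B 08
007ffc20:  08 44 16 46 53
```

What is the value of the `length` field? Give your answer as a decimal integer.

`length` follows `crc` (8 B), `height` (4 B), so it starts at offset 8 + 4 = 12 and occupies 4 bytes.
Bytes at offsets 12..15: 1D 85 7B 08.
Big-endian: lowest address holds the most-significant byte.
The bytes are already most-significant first: 0x1D857B08.
0x1D857B08 = 495287048.

495287048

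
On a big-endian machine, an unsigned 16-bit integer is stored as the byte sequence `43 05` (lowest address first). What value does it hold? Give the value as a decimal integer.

17157

Big-endian: lowest address holds the most-significant byte.
The bytes are already most-significant first: 0x4305.
0x4305 = 17157.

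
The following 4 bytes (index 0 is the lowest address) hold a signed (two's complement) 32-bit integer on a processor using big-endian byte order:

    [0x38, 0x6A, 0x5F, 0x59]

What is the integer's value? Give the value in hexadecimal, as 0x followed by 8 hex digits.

0x386A5F59

Big-endian: lowest address holds the most-significant byte.
The bytes are already most-significant first: 0x386A5F59.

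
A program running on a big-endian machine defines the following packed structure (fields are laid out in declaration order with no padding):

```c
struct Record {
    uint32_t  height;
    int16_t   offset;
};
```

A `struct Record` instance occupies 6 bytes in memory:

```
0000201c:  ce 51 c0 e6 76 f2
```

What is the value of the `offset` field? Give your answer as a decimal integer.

30450

`offset` follows `height` (4 bytes), so it starts at byte offset 4 and occupies 2 bytes.
Bytes at offsets 4..5: 76 F2.
In big-endian order the high byte comes first in memory.
The bytes are already most-significant first: 0x76F2.
0x76F2 = 30450.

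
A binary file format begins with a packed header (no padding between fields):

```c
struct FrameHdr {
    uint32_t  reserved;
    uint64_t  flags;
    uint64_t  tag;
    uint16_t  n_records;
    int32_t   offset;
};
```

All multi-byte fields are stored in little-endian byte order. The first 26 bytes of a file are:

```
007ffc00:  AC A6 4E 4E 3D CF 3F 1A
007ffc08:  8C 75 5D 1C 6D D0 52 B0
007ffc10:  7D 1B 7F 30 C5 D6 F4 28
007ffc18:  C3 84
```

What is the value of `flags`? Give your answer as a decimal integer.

`flags` follows `reserved` (4 bytes), so it starts at byte offset 4 and occupies 8 bytes.
Bytes at offsets 4..11: 3D CF 3F 1A 8C 75 5D 1C.
Little-endian stores the least-significant byte at the lowest address.
Reassemble most-significant byte first: 1C 5D 75 8C 1A 3F CF 3D → 0x1C5D758C1A3FCF3D.
0x1C5D758C1A3FCF3D = 2043919050492333885.

2043919050492333885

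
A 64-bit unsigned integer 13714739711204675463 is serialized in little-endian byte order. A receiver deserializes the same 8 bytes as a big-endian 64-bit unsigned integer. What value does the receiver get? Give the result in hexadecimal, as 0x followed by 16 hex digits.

0x874F4C811A8B54BE

13714739711204675463 in 64-bit hexadecimal is 0xBE548B1A814C4F87.
Stored little-endian, the bytes at ascending addresses are 87 4F 4C 81 1A 8B 54 BE.
Read back as big-endian, the last byte is least significant, giving 0x874F4C811A8B54BE.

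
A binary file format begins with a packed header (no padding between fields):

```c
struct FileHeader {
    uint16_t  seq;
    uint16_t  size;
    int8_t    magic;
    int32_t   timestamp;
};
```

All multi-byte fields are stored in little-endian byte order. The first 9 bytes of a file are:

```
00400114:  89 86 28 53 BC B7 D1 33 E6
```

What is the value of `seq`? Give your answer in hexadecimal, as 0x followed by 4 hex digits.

`seq` is the first field, at byte offset 0, occupying 2 bytes.
Bytes at offsets 0..1: 89 86.
Little-endian stores the least-significant byte at the lowest address.
Reassemble most-significant byte first: 86 89 → 0x8689.

0x8689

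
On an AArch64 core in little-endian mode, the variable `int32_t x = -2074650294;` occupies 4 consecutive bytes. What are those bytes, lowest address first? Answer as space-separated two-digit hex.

Two's complement of -2074650294 in 32 bits: 2074650294 = 0x7BA8A6B6; invert → 0x84575949; add 1 → 0x8457594A.
Split into bytes (most-significant first): 84 57 59 4A.
Little-endian stores the least-significant byte at the lowest address.
So at ascending addresses the bytes are 4A 59 57 84.

4A 59 57 84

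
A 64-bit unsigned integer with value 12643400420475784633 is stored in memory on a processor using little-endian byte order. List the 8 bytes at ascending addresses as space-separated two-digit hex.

B9 CD 7B DF B1 61 76 AF

12643400420475784633 in hexadecimal, padded to 64 bits, is 0xAF7661B1DF7BCDB9.
Split into bytes (most-significant first): AF 76 61 B1 DF 7B CD B9.
Little-endian: lowest address holds the least-significant byte.
So at ascending addresses the bytes are B9 CD 7B DF B1 61 76 AF.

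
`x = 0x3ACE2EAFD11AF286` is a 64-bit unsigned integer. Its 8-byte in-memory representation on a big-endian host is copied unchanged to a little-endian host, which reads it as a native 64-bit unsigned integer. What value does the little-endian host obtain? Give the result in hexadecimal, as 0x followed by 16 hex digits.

Stored big-endian, the bytes at ascending addresses are 3A CE 2E AF D1 1A F2 86.
Read back as little-endian, the first byte is least significant, giving 0x86F21AD1AF2ECE3A.

0x86F21AD1AF2ECE3A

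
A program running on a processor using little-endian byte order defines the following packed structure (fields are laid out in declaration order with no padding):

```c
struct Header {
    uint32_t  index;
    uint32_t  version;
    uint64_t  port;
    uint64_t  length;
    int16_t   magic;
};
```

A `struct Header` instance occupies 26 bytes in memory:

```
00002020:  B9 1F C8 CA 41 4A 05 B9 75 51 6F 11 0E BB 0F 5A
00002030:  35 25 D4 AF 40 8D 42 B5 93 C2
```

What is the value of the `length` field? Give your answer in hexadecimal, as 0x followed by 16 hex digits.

0xB5428D40AFD42535

`length` follows `index` (4 B), `version` (4 B), `port` (8 B), so it starts at offset 4 + 4 + 8 = 16 and occupies 8 bytes.
Bytes at offsets 16..23: 35 25 D4 AF 40 8D 42 B5.
In little-endian order the low byte comes first in memory.
Reassemble most-significant byte first: B5 42 8D 40 AF D4 25 35 → 0xB5428D40AFD42535.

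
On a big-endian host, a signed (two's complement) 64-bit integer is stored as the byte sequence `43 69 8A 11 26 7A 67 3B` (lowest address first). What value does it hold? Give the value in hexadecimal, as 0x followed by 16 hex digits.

0x43698A11267A673B

Big-endian stores the most-significant byte at the lowest address.
The bytes are already most-significant first: 0x43698A11267A673B.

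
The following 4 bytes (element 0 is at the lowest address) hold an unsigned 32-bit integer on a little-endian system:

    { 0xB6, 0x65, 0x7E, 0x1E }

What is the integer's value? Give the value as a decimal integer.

511600054

Little-endian: lowest address holds the least-significant byte.
Reassemble most-significant byte first: 1E 7E 65 B6 → 0x1E7E65B6.
0x1E7E65B6 = 511600054.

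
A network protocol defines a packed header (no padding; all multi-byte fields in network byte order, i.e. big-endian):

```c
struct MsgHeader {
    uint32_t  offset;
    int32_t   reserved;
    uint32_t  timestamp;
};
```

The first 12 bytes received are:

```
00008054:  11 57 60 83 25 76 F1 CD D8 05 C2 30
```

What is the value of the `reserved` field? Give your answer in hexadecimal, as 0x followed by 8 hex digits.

0x2576F1CD

`reserved` follows `offset` (4 bytes), so it starts at byte offset 4 and occupies 4 bytes.
Bytes at offsets 4..7: 25 76 F1 CD.
Big-endian: lowest address holds the most-significant byte.
The bytes are already most-significant first: 0x2576F1CD.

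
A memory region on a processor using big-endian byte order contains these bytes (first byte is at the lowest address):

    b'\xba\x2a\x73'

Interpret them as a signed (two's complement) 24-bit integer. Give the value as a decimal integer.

Big-endian: lowest address holds the most-significant byte.
The bytes are already most-significant first: 0xBA2A73.
Top bit is set, so as a signed 24-bit value this is 0xBA2A73 − 2^24 = -4576653.

-4576653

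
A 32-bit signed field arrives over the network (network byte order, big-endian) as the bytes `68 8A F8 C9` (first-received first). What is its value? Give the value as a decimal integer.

Big-endian: lowest address holds the most-significant byte.
The bytes are already most-significant first: 0x688AF8C9.
0x688AF8C9 = 1753938121.

1753938121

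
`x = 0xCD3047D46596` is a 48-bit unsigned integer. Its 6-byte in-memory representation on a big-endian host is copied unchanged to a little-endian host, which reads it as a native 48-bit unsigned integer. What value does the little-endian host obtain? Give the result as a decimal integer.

165364097298637

Stored big-endian, the bytes at ascending addresses are CD 30 47 D4 65 96.
Read back as little-endian, the first byte is least significant, giving 0x9665D44730CD.
0x9665D44730CD = 165364097298637.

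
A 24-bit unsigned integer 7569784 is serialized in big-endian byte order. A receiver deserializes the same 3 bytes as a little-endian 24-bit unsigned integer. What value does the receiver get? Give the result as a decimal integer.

7569784 in 24-bit hexadecimal is 0x738178.
Stored big-endian, the bytes at ascending addresses are 73 81 78.
Read back as little-endian, the first byte is least significant, giving 0x788173.
0x788173 = 7897459.

7897459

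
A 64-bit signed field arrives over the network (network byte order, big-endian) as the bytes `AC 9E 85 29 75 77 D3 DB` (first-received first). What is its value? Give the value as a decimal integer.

-6008218439754722341

In big-endian order the high byte comes first in memory.
The bytes are already most-significant first: 0xAC9E85297577D3DB.
Top bit is set, so as a signed 64-bit value this is 0xAC9E85297577D3DB − 2^64 = -6008218439754722341.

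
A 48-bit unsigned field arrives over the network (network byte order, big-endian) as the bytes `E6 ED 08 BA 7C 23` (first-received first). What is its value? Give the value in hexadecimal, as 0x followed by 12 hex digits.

Big-endian stores the most-significant byte at the lowest address.
The bytes are already most-significant first: 0xE6ED08BA7C23.

0xE6ED08BA7C23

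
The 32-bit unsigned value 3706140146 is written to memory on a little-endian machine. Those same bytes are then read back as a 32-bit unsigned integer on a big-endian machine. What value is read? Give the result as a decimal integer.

4063619036

3706140146 in 32-bit hexadecimal is 0xDCE735F2.
Stored little-endian, the bytes at ascending addresses are F2 35 E7 DC.
Read back as big-endian, the last byte is least significant, giving 0xF235E7DC.
0xF235E7DC = 4063619036.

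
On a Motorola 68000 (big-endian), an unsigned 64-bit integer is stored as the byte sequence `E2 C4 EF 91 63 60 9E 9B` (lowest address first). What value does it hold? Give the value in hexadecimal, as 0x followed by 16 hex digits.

In big-endian order the high byte comes first in memory.
The bytes are already most-significant first: 0xE2C4EF9163609E9B.

0xE2C4EF9163609E9B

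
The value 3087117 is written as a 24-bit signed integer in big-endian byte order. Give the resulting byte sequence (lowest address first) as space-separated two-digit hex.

2F 1B 0D

3087117 in hexadecimal, padded to 24 bits, is 0x2F1B0D.
Split into bytes (most-significant first): 2F 1B 0D.
Big-endian: lowest address holds the most-significant byte.
So the memory order matches the most-significant-first order: 2F 1B 0D.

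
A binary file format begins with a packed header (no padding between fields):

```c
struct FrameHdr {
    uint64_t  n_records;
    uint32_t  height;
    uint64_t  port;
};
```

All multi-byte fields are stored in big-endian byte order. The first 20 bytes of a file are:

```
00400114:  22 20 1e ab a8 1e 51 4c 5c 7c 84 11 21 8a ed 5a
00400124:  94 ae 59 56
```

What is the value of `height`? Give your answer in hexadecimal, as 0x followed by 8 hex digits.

`height` follows `n_records` (8 bytes), so it starts at byte offset 8 and occupies 4 bytes.
Bytes at offsets 8..11: 5C 7C 84 11.
In big-endian order the high byte comes first in memory.
The bytes are already most-significant first: 0x5C7C8411.

0x5C7C8411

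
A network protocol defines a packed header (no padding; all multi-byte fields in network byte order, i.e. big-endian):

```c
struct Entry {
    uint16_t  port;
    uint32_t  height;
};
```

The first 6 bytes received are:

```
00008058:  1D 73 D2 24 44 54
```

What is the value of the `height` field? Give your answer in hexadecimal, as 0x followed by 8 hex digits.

0xD2244454

`height` follows `port` (2 bytes), so it starts at byte offset 2 and occupies 4 bytes.
Bytes at offsets 2..5: D2 24 44 54.
In big-endian order the high byte comes first in memory.
The bytes are already most-significant first: 0xD2244454.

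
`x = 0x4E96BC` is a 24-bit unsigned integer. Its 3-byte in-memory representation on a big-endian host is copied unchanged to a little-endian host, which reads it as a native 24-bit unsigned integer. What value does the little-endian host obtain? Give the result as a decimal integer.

12359246

Stored big-endian, the bytes at ascending addresses are 4E 96 BC.
Read back as little-endian, the first byte is least significant, giving 0xBC964E.
0xBC964E = 12359246.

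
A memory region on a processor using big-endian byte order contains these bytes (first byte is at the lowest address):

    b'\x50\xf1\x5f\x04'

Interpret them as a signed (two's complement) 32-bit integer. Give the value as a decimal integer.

Big-endian: lowest address holds the most-significant byte.
The bytes are already most-significant first: 0x50F15F04.
0x50F15F04 = 1357995780.

1357995780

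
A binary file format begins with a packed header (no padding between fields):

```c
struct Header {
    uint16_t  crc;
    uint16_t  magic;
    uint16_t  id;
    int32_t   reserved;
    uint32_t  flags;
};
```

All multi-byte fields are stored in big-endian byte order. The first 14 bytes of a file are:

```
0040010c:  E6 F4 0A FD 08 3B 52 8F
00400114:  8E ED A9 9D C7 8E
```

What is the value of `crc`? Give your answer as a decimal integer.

`crc` is the first field, at byte offset 0, occupying 2 bytes.
Bytes at offsets 0..1: E6 F4.
In big-endian order the high byte comes first in memory.
The bytes are already most-significant first: 0xE6F4.
0xE6F4 = 59124.

59124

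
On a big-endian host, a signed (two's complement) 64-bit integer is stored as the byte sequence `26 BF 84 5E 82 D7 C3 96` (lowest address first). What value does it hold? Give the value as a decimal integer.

2792095835449967510

In big-endian order the high byte comes first in memory.
The bytes are already most-significant first: 0x26BF845E82D7C396.
0x26BF845E82D7C396 = 2792095835449967510.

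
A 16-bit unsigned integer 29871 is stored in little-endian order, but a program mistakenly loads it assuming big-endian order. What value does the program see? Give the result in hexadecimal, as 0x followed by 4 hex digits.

29871 in 16-bit hexadecimal is 0x74AF.
Stored little-endian, the bytes at ascending addresses are AF 74.
Read back as big-endian, the last byte is least significant, giving 0xAF74.

0xAF74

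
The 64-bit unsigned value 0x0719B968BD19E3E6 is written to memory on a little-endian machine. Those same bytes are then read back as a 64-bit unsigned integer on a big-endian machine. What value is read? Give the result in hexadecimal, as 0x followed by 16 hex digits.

0xE6E319BD68B91907

Stored little-endian, the bytes at ascending addresses are E6 E3 19 BD 68 B9 19 07.
Read back as big-endian, the last byte is least significant, giving 0xE6E319BD68B91907.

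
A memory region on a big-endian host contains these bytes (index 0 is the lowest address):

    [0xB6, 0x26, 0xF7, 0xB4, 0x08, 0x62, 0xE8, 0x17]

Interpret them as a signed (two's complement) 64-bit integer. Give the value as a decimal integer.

In big-endian order the high byte comes first in memory.
The bytes are already most-significant first: 0xB626F7B40862E817.
Top bit is set, so as a signed 64-bit value this is 0xB626F7B40862E817 − 2^64 = -5321293557084788713.

-5321293557084788713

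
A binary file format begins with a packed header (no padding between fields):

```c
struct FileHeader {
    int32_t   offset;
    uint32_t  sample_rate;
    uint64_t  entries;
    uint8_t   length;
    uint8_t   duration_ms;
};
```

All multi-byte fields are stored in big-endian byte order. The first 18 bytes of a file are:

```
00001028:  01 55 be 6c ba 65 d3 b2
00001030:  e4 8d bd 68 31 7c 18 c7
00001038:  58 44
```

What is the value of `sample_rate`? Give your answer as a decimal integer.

3127235506

`sample_rate` follows `offset` (4 bytes), so it starts at byte offset 4 and occupies 4 bytes.
Bytes at offsets 4..7: BA 65 D3 B2.
In big-endian order the high byte comes first in memory.
The bytes are already most-significant first: 0xBA65D3B2.
0xBA65D3B2 = 3127235506.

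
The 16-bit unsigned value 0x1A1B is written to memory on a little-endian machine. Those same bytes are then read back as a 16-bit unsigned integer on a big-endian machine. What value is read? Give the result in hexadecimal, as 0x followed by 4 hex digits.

Stored little-endian, the bytes at ascending addresses are 1B 1A.
Read back as big-endian, the last byte is least significant, giving 0x1B1A.

0x1B1A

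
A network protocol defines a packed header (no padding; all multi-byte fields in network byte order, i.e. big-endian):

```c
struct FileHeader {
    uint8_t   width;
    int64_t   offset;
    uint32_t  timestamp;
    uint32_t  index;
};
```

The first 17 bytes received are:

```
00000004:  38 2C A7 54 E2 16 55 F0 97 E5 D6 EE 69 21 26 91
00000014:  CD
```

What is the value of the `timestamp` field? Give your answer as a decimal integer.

3856068201

`timestamp` follows `width` (1 B), `offset` (8 B), so it starts at offset 1 + 8 = 9 and occupies 4 bytes.
Bytes at offsets 9..12: E5 D6 EE 69.
In big-endian order the high byte comes first in memory.
The bytes are already most-significant first: 0xE5D6EE69.
0xE5D6EE69 = 3856068201.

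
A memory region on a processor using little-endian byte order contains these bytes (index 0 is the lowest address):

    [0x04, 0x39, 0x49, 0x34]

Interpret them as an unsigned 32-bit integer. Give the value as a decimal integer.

In little-endian order the low byte comes first in memory.
Reassemble most-significant byte first: 34 49 39 04 → 0x34493904.
0x34493904 = 877213956.

877213956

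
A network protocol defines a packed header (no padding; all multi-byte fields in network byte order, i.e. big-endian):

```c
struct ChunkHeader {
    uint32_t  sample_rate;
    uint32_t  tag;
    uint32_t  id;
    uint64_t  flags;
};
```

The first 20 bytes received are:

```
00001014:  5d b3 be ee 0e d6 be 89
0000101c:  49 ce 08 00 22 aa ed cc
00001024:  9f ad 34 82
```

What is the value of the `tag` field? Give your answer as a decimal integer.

248954505

`tag` follows `sample_rate` (4 bytes), so it starts at byte offset 4 and occupies 4 bytes.
Bytes at offsets 4..7: 0E D6 BE 89.
In big-endian order the high byte comes first in memory.
The bytes are already most-significant first: 0x0ED6BE89.
0x0ED6BE89 = 248954505.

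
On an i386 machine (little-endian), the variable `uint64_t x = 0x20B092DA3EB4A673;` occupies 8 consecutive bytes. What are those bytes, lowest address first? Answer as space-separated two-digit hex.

73 A6 B4 3E DA 92 B0 20

Split into bytes (most-significant first): 20 B0 92 DA 3E B4 A6 73.
Little-endian: lowest address holds the least-significant byte.
So at ascending addresses the bytes are 73 A6 B4 3E DA 92 B0 20.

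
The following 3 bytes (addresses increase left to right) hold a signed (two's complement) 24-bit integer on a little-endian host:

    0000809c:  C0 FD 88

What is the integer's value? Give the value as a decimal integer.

Little-endian stores the least-significant byte at the lowest address.
Reassemble most-significant byte first: 88 FD C0 → 0x88FDC0.
Top bit is set, so as a signed 24-bit value this is 0x88FDC0 − 2^24 = -7799360.

-7799360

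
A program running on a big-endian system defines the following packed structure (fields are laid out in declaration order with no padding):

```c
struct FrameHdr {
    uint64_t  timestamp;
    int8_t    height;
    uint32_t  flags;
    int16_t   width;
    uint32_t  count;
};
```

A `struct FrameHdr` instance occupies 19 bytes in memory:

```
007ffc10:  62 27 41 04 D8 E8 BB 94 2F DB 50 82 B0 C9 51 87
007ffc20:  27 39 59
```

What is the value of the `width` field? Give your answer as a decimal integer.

-13999

`width` follows `timestamp` (8 B), `height` (1 B), `flags` (4 B), so it starts at offset 8 + 1 + 4 = 13 and occupies 2 bytes.
Bytes at offsets 13..14: C9 51.
Big-endian: lowest address holds the most-significant byte.
The bytes are already most-significant first: 0xC951.
Top bit is set, so as a signed 16-bit value this is 0xC951 − 2^16 = -13999.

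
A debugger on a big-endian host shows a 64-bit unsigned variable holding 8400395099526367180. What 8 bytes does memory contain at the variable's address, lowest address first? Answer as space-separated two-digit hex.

74 94 32 D5 F8 33 87 CC

8400395099526367180 in hexadecimal, padded to 64 bits, is 0x749432D5F83387CC.
Split into bytes (most-significant first): 74 94 32 D5 F8 33 87 CC.
Big-endian stores the most-significant byte at the lowest address.
So the memory order matches the most-significant-first order: 74 94 32 D5 F8 33 87 CC.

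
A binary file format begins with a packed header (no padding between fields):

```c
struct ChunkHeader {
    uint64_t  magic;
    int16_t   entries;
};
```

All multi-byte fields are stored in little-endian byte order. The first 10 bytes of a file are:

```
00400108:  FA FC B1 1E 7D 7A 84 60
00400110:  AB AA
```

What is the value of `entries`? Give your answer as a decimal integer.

-21845

`entries` follows `magic` (8 bytes), so it starts at byte offset 8 and occupies 2 bytes.
Bytes at offsets 8..9: AB AA.
In little-endian order the low byte comes first in memory.
Reassemble most-significant byte first: AA AB → 0xAAAB.
Top bit is set, so as a signed 16-bit value this is 0xAAAB − 2^16 = -21845.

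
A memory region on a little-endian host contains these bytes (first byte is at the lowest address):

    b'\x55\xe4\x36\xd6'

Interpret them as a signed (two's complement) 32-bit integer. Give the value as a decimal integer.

Little-endian stores the least-significant byte at the lowest address.
Reassemble most-significant byte first: D6 36 E4 55 → 0xD636E455.
Top bit is set, so as a signed 32-bit value this is 0xD636E455 − 2^32 = -701045675.

-701045675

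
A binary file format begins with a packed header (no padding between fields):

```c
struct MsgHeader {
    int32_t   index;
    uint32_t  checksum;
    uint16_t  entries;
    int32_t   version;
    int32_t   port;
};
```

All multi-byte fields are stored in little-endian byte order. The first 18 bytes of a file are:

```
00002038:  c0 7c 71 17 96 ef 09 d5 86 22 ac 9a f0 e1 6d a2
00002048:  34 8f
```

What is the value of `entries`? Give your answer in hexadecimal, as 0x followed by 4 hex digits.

`entries` follows `index` (4 B), `checksum` (4 B), so it starts at offset 4 + 4 = 8 and occupies 2 bytes.
Bytes at offsets 8..9: 86 22.
Little-endian: lowest address holds the least-significant byte.
Reassemble most-significant byte first: 22 86 → 0x2286.

0x2286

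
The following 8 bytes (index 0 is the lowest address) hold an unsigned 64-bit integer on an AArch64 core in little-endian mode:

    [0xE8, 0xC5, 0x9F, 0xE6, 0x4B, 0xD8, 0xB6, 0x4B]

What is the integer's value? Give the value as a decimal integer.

5455785819109311976

Little-endian stores the least-significant byte at the lowest address.
Reassemble most-significant byte first: 4B B6 D8 4B E6 9F C5 E8 → 0x4BB6D84BE69FC5E8.
0x4BB6D84BE69FC5E8 = 5455785819109311976.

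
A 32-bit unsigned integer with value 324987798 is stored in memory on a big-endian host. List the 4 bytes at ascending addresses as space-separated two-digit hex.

324987798 in hexadecimal, padded to 32 bits, is 0x135EEB96.
Split into bytes (most-significant first): 13 5E EB 96.
In big-endian order the high byte comes first in memory.
So the memory order matches the most-significant-first order: 13 5E EB 96.

13 5E EB 96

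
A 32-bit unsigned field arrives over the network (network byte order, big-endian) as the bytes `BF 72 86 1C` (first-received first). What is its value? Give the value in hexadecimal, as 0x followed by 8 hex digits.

0xBF72861C

Big-endian: lowest address holds the most-significant byte.
The bytes are already most-significant first: 0xBF72861C.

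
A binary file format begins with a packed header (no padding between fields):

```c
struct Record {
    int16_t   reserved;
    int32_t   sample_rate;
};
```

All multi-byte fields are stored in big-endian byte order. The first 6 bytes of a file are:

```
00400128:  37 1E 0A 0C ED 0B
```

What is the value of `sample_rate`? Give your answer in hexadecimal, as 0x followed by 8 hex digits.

0x0A0CED0B

`sample_rate` follows `reserved` (2 bytes), so it starts at byte offset 2 and occupies 4 bytes.
Bytes at offsets 2..5: 0A 0C ED 0B.
Big-endian stores the most-significant byte at the lowest address.
The bytes are already most-significant first: 0x0A0CED0B.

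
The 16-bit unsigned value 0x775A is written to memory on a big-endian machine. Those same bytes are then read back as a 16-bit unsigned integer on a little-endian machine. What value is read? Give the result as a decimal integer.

23159

Stored big-endian, the bytes at ascending addresses are 77 5A.
Read back as little-endian, the first byte is least significant, giving 0x5A77.
0x5A77 = 23159.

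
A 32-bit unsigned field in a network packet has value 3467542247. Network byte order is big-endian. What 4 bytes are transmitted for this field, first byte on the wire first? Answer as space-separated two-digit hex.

CE AE 7E E7

3467542247 in hexadecimal, padded to 32 bits, is 0xCEAE7EE7.
Split into bytes (most-significant first): CE AE 7E E7.
Big-endian: lowest address holds the most-significant byte.
So the memory order matches the most-significant-first order: CE AE 7E E7.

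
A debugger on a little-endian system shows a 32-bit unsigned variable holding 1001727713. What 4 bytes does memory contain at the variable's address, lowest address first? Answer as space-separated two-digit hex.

1001727713 in hexadecimal, padded to 32 bits, is 0x3BB526E1.
Split into bytes (most-significant first): 3B B5 26 E1.
In little-endian order the low byte comes first in memory.
So at ascending addresses the bytes are E1 26 B5 3B.

E1 26 B5 3B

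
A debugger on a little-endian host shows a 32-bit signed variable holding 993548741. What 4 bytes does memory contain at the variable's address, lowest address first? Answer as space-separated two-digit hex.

993548741 in hexadecimal, padded to 32 bits, is 0x3B3859C5.
Split into bytes (most-significant first): 3B 38 59 C5.
Little-endian stores the least-significant byte at the lowest address.
So at ascending addresses the bytes are C5 59 38 3B.

C5 59 38 3B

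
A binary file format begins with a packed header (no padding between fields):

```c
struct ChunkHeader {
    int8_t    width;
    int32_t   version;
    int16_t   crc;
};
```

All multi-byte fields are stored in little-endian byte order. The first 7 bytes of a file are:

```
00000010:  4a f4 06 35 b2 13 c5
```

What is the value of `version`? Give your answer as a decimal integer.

-1305147660

`version` follows `width` (1 byte), so it starts at byte offset 1 and occupies 4 bytes.
Bytes at offsets 1..4: F4 06 35 B2.
Little-endian: lowest address holds the least-significant byte.
Reassemble most-significant byte first: B2 35 06 F4 → 0xB23506F4.
Top bit is set, so as a signed 32-bit value this is 0xB23506F4 − 2^32 = -1305147660.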